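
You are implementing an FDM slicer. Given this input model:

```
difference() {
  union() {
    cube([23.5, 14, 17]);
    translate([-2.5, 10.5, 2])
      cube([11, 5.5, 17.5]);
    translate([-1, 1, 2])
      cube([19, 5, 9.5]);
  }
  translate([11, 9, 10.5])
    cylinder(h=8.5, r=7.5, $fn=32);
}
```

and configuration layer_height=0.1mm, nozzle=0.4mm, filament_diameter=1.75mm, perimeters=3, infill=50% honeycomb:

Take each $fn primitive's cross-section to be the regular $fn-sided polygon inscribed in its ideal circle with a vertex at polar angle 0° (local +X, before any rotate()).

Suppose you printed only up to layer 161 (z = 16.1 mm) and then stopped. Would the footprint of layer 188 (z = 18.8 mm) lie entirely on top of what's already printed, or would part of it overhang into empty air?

entirely on top

Compare the two slices. At z = 16.1: the 23.5×14 cube contributes its full rectangle (area 329.00 mm²); the cube at (-2.5, 10.5) (footprint 11×5.5) is included at this height (area 60.50 mm²); the cube at (-1, 1) is absent (z outside [2, 11.5]); Merging all regions: the regions partially overlap — summed areas 389.50 mm² minus the doubly-counted overlap 29.75 mm² gives 359.75 mm² — area = 359.75 mm²; the cylinder at (11, 9): section is a regular 32-gon, circumradius r=7.5 (area = (32/2)·7.500²·sin(360°/32) = 175.58 mm²); After the difference (first − rest): starting from that combined region (359.75 mm²), the r=7.5 cylinder at (11, 9) partially overlaps it — only the 160.21 mm² overlap (of its 175.58 mm²) is removed, clipping the outline — area = 199.54 mm². At z = 18.8: the cube does not reach this height (z outside [0, 17]); the cube at (-2.5, 10.5) is present — its section is the full 11×5.5 rectangle (area 60.50 mm²); the cube at (-1, 1) is absent (z outside [2, 11.5]); Taking the union: only the 11×5.5 cube at (-2.5, 10.5) is present, so the union is just that shape — area = 60.50 mm²; the r=7.5 cylinder at (11, 9) contributes a regular 32-gon of circumradius 7.5 (area = (32/2)·7.500²·sin(360°/32) = 175.58 mm²); After the difference (first − rest): starting from the result so far (60.50 mm²), the r=7.5 cylinder at (11, 9) partially overlaps it — only the 18.17 mm² overlap (of its 175.58 mm²) is removed, clipping the outline — area = 42.33 mm². Checking containment: the cross-section at z = 18.8 is a subset of the cross-section at z = 16.1.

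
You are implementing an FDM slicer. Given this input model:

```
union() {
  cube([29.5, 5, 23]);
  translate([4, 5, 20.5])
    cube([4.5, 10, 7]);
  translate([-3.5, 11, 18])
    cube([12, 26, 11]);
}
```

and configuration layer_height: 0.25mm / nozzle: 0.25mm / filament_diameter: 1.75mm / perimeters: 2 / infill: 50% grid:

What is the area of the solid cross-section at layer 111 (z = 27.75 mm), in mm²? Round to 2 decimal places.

At z = 27.75 mm: the cube is absent (z outside [0, 23]); the cube at (4, 5) is absent (z outside [20.5, 27.5]); the cube at (-3.5, 11) is present — its section is the full 12×26 rectangle (area 312.00 mm²); Taking the union: only the 12×26 cube at (-3.5, 11) is present, so the union is just that shape — area = 312.00 mm². Overall, the cross-section is a single solid region. Net area = 312.00 mm².

312.00 mm²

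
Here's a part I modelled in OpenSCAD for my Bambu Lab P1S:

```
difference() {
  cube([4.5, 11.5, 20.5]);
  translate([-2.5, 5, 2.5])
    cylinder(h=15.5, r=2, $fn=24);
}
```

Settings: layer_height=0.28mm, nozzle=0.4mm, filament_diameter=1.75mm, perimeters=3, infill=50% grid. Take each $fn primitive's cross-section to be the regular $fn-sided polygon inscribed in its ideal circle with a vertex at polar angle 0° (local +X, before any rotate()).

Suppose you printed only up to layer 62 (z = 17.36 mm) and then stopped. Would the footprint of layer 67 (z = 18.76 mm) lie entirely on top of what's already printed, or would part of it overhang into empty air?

Compare the two slices. At z = 17.36: the cube is present — its section is the full 4.5×11.5 rectangle (area 51.75 mm²); the r=2 cylinder at (-2.5, 5) gives a regular 24-gon of circumradius 2 (constant along its height) (area = (24/2)·2.000²·sin(360°/24) = 12.42 mm²); After the difference (first − rest): starting from the 4.5×11.5 cube (51.75 mm²), the r=2 cylinder at (-2.5, 5) misses the remaining region (no effect) — area = 51.75 mm². At z = 18.76: the 4.5×11.5 cube contributes its full rectangle (area 51.75 mm²); the cylinder at (-2.5, 5) is absent (z outside [2.5, 18]); Subtracting the remaining from the first: none of the subtracted shapes is present at this height, so the 4.5×11.5 cube is unchanged — area = 51.75 mm². Checking containment: the cross-section at z = 18.76 is a subset of the cross-section at z = 17.36.

entirely on top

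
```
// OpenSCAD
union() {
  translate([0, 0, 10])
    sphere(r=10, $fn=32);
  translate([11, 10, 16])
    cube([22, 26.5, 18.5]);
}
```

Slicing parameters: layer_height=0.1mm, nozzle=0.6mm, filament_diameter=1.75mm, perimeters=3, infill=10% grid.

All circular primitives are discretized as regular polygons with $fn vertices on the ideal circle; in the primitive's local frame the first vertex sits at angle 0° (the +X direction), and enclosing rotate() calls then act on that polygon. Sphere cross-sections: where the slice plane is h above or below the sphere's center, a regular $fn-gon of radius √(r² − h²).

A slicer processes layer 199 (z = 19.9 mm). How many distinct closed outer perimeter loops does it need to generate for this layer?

At z = 19.9 mm: the r=10 sphere slices to a regular 32-gon of circumradius 1.411 (√(r²−h²) with h=9.9 from center); the cube at (11, 10) (footprint 22×26.5) is included at this height; Taking the union: the 2 present regions are separate (no shared area or edge), so areas and boundary lengths simply add and each stays a separate island — 2 connected regions. The result has 2 disconnected regions.

2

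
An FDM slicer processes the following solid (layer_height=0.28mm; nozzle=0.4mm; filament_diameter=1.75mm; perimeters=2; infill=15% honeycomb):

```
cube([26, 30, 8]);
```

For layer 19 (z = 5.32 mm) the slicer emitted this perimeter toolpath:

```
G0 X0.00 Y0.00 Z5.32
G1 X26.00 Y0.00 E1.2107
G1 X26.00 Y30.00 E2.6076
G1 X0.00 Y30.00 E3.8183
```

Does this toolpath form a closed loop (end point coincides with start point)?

Start point (G0): (0.00, 0.00). End point (last G1): the path does not return to the start — open.

no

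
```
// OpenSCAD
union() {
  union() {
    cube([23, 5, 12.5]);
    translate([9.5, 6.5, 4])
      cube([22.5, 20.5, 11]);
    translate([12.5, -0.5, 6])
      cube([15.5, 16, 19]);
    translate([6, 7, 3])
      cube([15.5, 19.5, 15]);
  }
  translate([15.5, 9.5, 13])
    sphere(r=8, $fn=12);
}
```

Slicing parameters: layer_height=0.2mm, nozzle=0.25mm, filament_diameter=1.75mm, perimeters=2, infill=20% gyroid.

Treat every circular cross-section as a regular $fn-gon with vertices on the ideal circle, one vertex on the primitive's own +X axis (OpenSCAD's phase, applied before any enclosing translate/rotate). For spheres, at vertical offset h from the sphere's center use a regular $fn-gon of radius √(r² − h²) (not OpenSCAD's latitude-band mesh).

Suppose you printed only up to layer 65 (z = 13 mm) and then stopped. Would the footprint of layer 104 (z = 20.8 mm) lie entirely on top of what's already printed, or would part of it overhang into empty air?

Compare the two slices. At z = 13: the cube does not reach this height (z outside [0, 12.5]); the cube at (9.5, 6.5) is present — its section is the full 22.5×20.5 rectangle (area 461.25 mm²); the 15.5×16 cube at (12.5, -0.5) contributes its full rectangle (area 248.00 mm²); the 15.5×19.5 cube at (6, 7) contributes its full rectangle (area 302.25 mm²); Taking the union: the regions partially overlap — summed areas 1011.50 mm² minus the doubly-counted overlap 373.50 mm² gives 638.00 mm² — area = 638.00 mm²; the r=8 sphere at (15.5, 9.5) slices to a regular 12-gon of circumradius 8.000 (√(r²−h²) with h=0 from center) (area = (12/2)·8.000²·sin(360°/12) = 192.00 mm²); Combining (union): the regions partially overlap — summed areas 830.00 mm² minus the doubly-counted overlap 179.96 mm² gives 650.04 mm² — area = 650.04 mm². At z = 20.8: the cube does not reach this height (z outside [0, 12.5]); the cube at (9.5, 6.5) is not intersected at this z (z outside [4, 15]); the 15.5×16 cube at (12.5, -0.5) contributes its full rectangle (area 248.00 mm²); the cube at (6, 7) does not reach this height (z outside [3, 18]); Merging all regions: only the 15.5×16 cube at (12.5, -0.5) is present, so the union is just that shape — area = 248.00 mm²; the r=8 sphere at (15.5, 9.5) contributes a regular 12-gon of circumradius √(8²−7.8²) = 1.778 (area = (12/2)·1.778²·sin(360°/12) = 9.48 mm²); Merging all regions: the r=8 sphere at (15.5, 9.5) lies entirely inside the result so far, so the union is just the result so far — area = 248.00 mm². Checking containment: the cross-section at z = 20.8 is a subset of the cross-section at z = 13.

entirely on top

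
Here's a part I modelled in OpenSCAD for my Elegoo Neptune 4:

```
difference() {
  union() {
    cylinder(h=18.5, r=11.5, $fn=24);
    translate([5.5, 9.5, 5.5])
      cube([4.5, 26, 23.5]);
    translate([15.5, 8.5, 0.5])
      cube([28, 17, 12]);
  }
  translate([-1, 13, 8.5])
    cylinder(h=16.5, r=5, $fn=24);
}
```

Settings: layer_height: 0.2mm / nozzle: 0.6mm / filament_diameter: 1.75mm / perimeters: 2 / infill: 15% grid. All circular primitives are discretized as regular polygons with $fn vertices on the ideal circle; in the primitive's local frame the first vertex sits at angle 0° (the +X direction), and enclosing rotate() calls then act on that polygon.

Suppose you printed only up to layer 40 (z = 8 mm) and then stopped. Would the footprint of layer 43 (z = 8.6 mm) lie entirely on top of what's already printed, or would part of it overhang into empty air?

entirely on top

Compare the two slices. At z = 8: the r=11.5 cylinder contributes a regular 24-gon of circumradius 11.5 (area = (24/2)·11.500²·sin(360°/24) = 410.75 mm²); the cube at (5.5, 9.5) (footprint 4.5×26) is included at this height (area 117.00 mm²); the 28×17 cube at (15.5, 8.5) contributes its full rectangle (area 476.00 mm²); Merging all regions: the regions partially overlap — summed areas 1003.75 mm² minus the doubly-counted overlap 0.27 mm² gives 1003.48 mm² — area = 1003.48 mm²; the cylinder at (-1, 13) is not intersected at this z (z outside [8.5, 25]); After the difference (first − rest): none of the subtracted shapes is present at this height, so the result so far is unchanged — area = 1003.48 mm². At z = 8.6: the cylinder: section is a regular 24-gon, circumradius r=11.5 (area = (24/2)·11.500²·sin(360°/24) = 410.75 mm²); the cube at (5.5, 9.5) is present — its section is the full 4.5×26 rectangle (area 117.00 mm²); the cube at (15.5, 8.5) (footprint 28×17) is included at this height (area 476.00 mm²); Combining (union): the regions partially overlap — summed areas 1003.75 mm² minus the doubly-counted overlap 0.27 mm² gives 1003.48 mm² — area = 1003.48 mm²; the cylinder at (-1, 13): section is a regular 24-gon, circumradius r=5 (area = (24/2)·5.000²·sin(360°/24) = 77.65 mm²); After the difference (first − rest): starting from that combined region (1003.48 mm²), the r=5 cylinder at (-1, 13) partially overlaps it — only the 20.39 mm² overlap (of its 77.65 mm²) is removed, clipping the outline — area = 983.09 mm². Checking containment: the cross-section at z = 8.6 is a subset of the cross-section at z = 8.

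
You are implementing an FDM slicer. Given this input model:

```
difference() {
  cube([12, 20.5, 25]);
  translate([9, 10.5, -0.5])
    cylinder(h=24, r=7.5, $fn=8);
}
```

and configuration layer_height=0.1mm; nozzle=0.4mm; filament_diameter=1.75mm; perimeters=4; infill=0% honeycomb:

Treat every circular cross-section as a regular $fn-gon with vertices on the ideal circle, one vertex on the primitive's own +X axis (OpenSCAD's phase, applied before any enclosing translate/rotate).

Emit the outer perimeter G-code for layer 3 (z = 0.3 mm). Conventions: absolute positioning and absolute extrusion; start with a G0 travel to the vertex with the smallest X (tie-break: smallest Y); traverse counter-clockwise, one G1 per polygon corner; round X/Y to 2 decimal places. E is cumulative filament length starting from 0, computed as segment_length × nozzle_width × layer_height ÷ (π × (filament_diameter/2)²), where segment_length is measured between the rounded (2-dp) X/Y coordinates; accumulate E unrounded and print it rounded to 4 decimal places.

At z = 0.3 mm: the 12×20.5 cube contributes its full rectangle; the r=7.5 cylinder at (9, 10.5) gives a regular 8-gon of circumradius 7.5 (constant along its height); Taking the first minus the rest: starting from the 12×20.5 cube, the r=7.5 cylinder at (9, 10.5) partially overlaps it — only the 120.82 mm² overlap (of its 159.10 mm²) is removed, clipping the outline — 1 connected region. The outline is a single polygon with 11 vertices. Extrusion per mm of travel: 0.4 × 0.1 / (π × 0.875²) = 0.016630. Accumulating E over each segment gives final E = 1.3624.

G0 X0.00 Y0.00 Z0.30
G1 X12.00 Y0.00 E0.1996
G1 X12.00 Y4.24 E0.2701
G1 X9.00 Y3.00 E0.3241
G1 X3.70 Y5.20 E0.4195
G1 X1.50 Y10.50 E0.5149
G1 X3.70 Y15.80 E0.6103
G1 X9.00 Y18.00 E0.7058
G1 X12.00 Y16.76 E0.7598
G1 X12.00 Y20.50 E0.8220
G1 X0.00 Y20.50 E1.0215
G1 X0.00 Y0.00 E1.3624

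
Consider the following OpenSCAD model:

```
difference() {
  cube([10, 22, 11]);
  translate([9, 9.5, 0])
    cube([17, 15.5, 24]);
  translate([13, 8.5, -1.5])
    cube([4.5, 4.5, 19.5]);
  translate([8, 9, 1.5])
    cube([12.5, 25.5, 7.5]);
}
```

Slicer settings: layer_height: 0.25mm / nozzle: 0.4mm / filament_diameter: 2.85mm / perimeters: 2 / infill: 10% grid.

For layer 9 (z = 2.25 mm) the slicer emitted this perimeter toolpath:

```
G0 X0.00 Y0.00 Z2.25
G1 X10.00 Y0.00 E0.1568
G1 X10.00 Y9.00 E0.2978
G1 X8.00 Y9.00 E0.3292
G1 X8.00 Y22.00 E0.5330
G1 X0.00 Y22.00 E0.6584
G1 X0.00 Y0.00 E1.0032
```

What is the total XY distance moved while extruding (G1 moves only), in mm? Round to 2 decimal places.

Sum the Euclidean lengths of each G1 segment: total = 64.00 mm.

64.00 mm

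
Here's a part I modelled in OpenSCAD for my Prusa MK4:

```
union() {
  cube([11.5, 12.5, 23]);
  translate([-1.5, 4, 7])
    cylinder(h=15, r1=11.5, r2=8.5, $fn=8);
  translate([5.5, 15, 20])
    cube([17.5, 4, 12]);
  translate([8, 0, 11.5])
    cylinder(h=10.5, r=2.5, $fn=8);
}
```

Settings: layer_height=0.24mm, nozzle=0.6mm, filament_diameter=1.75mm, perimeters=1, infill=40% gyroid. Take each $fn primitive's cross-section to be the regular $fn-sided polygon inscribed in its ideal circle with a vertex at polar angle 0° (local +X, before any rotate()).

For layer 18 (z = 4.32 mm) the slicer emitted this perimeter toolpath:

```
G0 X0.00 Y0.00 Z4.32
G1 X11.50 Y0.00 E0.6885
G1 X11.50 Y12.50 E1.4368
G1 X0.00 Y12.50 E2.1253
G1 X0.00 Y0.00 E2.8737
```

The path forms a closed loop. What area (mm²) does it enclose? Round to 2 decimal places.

143.75 mm²

Apply the shoelace formula to the sequence of (X, Y) vertices; enclosed area = 143.75 mm².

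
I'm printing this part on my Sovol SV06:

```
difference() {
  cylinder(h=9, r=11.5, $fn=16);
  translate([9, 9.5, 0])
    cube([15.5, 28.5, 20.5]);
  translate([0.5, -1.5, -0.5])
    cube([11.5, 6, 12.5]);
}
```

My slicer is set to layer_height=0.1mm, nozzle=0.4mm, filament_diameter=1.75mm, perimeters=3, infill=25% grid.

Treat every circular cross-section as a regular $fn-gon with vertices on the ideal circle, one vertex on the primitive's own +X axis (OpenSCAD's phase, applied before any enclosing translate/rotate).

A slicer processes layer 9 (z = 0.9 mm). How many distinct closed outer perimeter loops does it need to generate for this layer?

At z = 0.9 mm: the cylinder: section is a regular 16-gon, circumradius r=11.5; the cube at (9, 9.5) is present — its section is the full 15.5×28.5 rectangle; the 11.5×6 cube at (0.5, -1.5) contributes its full rectangle; After the difference (first − rest): starting from the r=11.5 cylinder, the 15.5×28.5 cube at (9, 9.5) misses the remaining region (no effect); the 11.5×6 cube at (0.5, -1.5) partially overlaps it — only the 63.76 mm² overlap (of its 69.00 mm²) is removed, clipping the outline — 1 connected region. The result has 1 disconnected region.

1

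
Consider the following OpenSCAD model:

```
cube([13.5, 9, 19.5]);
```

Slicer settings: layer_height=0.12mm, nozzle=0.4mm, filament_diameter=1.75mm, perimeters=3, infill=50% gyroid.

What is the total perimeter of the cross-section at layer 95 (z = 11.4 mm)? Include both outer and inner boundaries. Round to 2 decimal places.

45.00 mm

At z = 11.4 mm: the cube is present — its section is the full 13.5×9 rectangle (perimeter 45.00 mm). Overall, the cross-section is a single solid region. Total boundary length (outer) = 45.00 mm.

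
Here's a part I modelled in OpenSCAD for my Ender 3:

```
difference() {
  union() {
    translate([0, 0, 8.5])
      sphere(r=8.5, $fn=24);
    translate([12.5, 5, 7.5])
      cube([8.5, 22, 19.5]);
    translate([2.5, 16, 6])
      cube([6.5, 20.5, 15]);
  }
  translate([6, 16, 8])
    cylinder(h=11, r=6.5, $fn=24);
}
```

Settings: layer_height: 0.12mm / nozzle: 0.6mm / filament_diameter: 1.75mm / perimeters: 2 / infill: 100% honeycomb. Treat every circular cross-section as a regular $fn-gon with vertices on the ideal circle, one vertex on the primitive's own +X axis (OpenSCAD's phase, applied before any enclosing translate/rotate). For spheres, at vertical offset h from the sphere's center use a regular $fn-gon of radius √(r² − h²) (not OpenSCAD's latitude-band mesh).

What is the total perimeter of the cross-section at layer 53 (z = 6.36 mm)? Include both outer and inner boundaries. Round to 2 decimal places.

At z = 6.36 mm: the sphere: section is a regular 24-gon, circumradius = √(r²−h²) = √(8.5²−2.14²) = 8.226 (perimeter = 2·24·8.226·sin(180°/24) = 51.54 mm); the cube at (12.5, 5) is not intersected at this z (z outside [7.5, 27]); the 6.5×20.5 cube at (2.5, 16) contributes its full rectangle (perimeter 54.00 mm); Combining (union): the 2 present regions are separate (no shared area or edge), so areas and boundary lengths simply add and each stays a separate island — boundary = 105.54 mm; the cylinder at (6, 16) is absent (z outside [8, 19]); Taking the first minus the rest: none of the subtracted shapes is present at this height, so that combined region is unchanged — boundary = 105.54 mm. Overall, the cross-section has 2 separate islands. Total boundary length (outer) = 105.54 mm.

105.54 mm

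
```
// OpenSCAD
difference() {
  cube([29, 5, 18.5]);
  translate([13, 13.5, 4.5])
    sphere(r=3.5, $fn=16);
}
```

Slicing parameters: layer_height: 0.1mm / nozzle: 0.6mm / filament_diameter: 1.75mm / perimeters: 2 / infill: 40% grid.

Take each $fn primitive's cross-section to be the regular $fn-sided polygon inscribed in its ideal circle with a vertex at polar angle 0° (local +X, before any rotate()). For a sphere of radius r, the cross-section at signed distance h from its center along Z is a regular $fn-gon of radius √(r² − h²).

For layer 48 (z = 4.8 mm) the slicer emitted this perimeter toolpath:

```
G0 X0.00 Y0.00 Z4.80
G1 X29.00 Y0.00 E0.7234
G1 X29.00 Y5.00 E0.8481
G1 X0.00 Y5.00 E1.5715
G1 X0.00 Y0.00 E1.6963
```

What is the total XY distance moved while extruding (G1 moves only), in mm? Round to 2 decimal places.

Sum the Euclidean lengths of each G1 segment: total = 68.00 mm.

68.00 mm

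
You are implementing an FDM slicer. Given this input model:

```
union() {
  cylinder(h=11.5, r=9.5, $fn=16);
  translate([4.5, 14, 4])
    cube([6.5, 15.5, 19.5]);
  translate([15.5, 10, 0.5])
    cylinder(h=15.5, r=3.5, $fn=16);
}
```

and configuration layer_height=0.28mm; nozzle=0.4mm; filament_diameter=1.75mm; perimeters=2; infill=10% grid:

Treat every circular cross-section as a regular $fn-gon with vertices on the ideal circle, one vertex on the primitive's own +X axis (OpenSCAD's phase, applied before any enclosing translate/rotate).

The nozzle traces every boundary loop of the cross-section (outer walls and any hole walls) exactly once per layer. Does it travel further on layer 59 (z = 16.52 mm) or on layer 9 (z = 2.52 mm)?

Layer 59 (z = 16.52): the cylinder is absent (z outside [0, 11.5]); the 6.5×15.5 cube at (4.5, 14) contributes its full rectangle (perimeter 44.00 mm); the cylinder at (15.5, 10) is not intersected at this z (z outside [0.5, 16]); Taking the union: only the 6.5×15.5 cube at (4.5, 14) is present, so the union is just that shape — boundary = 44.00 mm. So its perimeter = 44.00 mm. Layer 9 (z = 2.52): the r=9.5 cylinder contributes a regular 16-gon of circumradius 9.5 (perimeter = 2·16·9.500·sin(180°/16) = 59.31 mm); the cube at (4.5, 14) is absent (z outside [4, 23.5]); the r=3.5 cylinder at (15.5, 10) gives a regular 16-gon of circumradius 3.5 (constant along its height) (perimeter = 2·16·3.500·sin(180°/16) = 21.85 mm); Combining (union): the 2 present regions are separate (no shared area or edge), so areas and boundary lengths simply add and each stays a separate island — boundary = 81.16 mm. So its perimeter = 81.16 mm. Layer 9 is larger (81.16 vs 44.00 mm).

layer 9 (z = 2.52 mm)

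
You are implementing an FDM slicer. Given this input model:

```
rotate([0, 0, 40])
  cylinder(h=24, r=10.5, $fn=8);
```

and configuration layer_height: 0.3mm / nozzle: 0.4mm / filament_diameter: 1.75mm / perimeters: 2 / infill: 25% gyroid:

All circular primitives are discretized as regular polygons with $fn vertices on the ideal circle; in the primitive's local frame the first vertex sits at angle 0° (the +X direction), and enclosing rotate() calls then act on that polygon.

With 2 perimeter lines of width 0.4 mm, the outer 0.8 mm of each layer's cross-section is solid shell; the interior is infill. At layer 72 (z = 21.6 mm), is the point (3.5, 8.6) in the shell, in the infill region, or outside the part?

shell

At z = 21.6 mm: the r=10.5 cylinder gives a regular 8-gon of circumradius 10.5 (constant along its height); (whole slice rotated 40° about Z — lengths, areas and connectivity unchanged). Overall, the cross-section is a single solid region. Undo the 40° rotation: the query point maps to (8.209, 4.338) in the un-rotated model frame. The nearest boundary edge runs (10.50, 0.00)→(7.42, 7.42); distance from the point to it = 0.46 mm. The point is inside the cross-section, 0.46 mm from the nearest boundary — within the 0.8 mm shell band (2 × 0.4).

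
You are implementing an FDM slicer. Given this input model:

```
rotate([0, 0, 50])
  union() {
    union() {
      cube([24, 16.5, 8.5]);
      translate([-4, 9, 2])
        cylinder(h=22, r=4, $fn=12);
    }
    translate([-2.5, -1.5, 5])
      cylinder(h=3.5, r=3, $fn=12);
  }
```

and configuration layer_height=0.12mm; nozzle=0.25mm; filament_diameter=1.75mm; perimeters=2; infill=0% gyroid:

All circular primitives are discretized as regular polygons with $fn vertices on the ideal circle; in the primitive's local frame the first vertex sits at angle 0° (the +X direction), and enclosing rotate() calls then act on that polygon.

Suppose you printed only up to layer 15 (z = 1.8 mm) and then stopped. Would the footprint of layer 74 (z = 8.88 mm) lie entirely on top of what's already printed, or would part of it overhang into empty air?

part overhangs

Compare the two slices. At z = 1.8: the cube is present — its section is the full 24×16.5 rectangle (area 396.00 mm²); the cylinder at (-4, 9) does not reach this height (z outside [2, 24]); Merging all regions: only the 24×16.5 cube is present, so the union is just that shape — area = 396.00 mm²; the cylinder at (-2.5, -1.5) is absent (z outside [5, 8.5]); Merging all regions: only that combined region is present, so the union is just that shape — area = 396.00 mm²; (rotated 50° about Z; rotation is an isometry so areas/perimeters/island counts are preserved). At z = 8.88: the cube is not intersected at this z (z outside [0, 8.5]); the r=4 cylinder at (-4, 9) gives a regular 12-gon of circumradius 4 (constant along its height) (area = (12/2)·4.000²·sin(360°/12) = 48.00 mm²); Taking the union: only the r=4 cylinder at (-4, 9) is present, so the union is just that shape — area = 48.00 mm²; the cylinder at (-2.5, -1.5) does not reach this height (z outside [5, 8.5]); Merging all regions: only that combined region is present, so the union is just that shape — area = 48.00 mm²; (whole slice rotated 50° about Z — lengths, areas and connectivity unchanged). Checking containment: at z = 8.88 the cross-section extends beyond the z = 1.8 cross-section by about 48.00 mm².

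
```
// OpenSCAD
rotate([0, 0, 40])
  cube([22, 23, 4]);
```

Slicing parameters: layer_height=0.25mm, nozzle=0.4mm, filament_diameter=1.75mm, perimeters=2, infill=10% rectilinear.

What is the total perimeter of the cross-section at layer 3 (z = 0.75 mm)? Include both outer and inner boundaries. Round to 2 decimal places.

90.00 mm

At z = 0.75 mm: the 22×23 cube contributes its full rectangle (perimeter 90.00 mm); (rotated 40° about Z; rotation is an isometry so areas/perimeters/island counts are preserved). Overall, the cross-section is a single solid region. Total boundary length (outer) = 90.00 mm.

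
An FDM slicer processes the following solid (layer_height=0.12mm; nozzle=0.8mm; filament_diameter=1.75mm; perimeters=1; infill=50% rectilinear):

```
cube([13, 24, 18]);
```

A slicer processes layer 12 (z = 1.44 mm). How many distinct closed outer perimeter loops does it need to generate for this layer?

1

At z = 1.44 mm: the 13×24 cube contributes its full rectangle. The result has 1 disconnected region.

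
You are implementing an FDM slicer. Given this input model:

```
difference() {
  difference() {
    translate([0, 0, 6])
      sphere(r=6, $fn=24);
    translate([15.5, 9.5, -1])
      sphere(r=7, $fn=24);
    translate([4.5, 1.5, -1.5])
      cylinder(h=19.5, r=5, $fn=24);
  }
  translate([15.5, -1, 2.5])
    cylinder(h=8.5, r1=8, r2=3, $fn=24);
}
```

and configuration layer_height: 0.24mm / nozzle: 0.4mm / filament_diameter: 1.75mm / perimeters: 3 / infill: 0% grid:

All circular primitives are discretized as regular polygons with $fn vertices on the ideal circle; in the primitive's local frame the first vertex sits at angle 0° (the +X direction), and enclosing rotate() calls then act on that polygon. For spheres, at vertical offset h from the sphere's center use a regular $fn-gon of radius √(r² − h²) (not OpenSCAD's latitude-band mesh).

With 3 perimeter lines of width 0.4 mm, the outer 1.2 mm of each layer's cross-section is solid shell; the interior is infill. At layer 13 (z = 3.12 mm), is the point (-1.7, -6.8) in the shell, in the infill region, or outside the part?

At z = 3.12 mm: the sphere: section is a regular 24-gon, circumradius = √(r²−h²) = √(6²−2.88²) = 5.264; the r=7 sphere at (15.5, 9.5) contributes a regular 24-gon of circumradius √(7²−4.12²) = 5.659; the r=5 cylinder at (4.5, 1.5) gives a regular 24-gon of circumradius 5 (constant along its height); Taking the first minus the rest: starting from the r=6 sphere, the r=7 sphere at (15.5, 9.5) misses the remaining region (no effect); the r=5 cylinder at (4.5, 1.5) partially overlaps it — only the 35.16 mm² overlap (of its 77.65 mm²) is removed, clipping the outline — 1 connected region; the cone at (15.5, -1) (r1=8→r2=3) has section circumradius 7.635 here — a regular 24-gon; Subtracting the remaining from the first: starting from the result so far, the cone at (15.5, -1) misses the remaining region (no effect) — 1 connected region. Overall, the cross-section is a single solid region. The nearest boundary edge runs (-0.00, -5.26)→(-1.36, -5.08); distance from the point to it = 1.75 mm. The point is not inside any of the regions above, so it lies outside the cross-section (1.75 mm from the nearest boundary).

outside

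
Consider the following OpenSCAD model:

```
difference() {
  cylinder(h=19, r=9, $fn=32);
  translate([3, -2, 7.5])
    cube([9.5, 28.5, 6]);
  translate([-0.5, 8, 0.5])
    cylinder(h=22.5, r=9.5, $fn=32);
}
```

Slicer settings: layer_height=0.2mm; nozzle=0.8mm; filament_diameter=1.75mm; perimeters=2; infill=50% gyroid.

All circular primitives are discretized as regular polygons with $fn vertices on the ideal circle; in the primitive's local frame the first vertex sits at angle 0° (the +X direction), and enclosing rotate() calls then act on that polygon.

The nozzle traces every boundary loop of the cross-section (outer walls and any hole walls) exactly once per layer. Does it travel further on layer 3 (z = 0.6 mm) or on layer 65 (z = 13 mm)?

layer 3 (z = 0.6 mm)

Layer 3 (z = 0.6): the r=9 cylinder contributes a regular 32-gon of circumradius 9 (perimeter = 2·32·9.000·sin(180°/32) = 56.46 mm); the cube at (3, -2) does not reach this height (z outside [7.5, 13.5]); the r=9.5 cylinder at (-0.5, 8) contributes a regular 32-gon of circumradius 9.5 (perimeter = 2·32·9.500·sin(180°/32) = 59.59 mm); Subtracting the remaining from the first: starting from the r=9 cylinder, the r=9.5 cylinder at (-0.5, 8) partially overlaps it — only the 123.94 mm² overlap (of its 281.71 mm²) is removed, clipping the outline — boundary = 55.45 mm. So its perimeter = 55.45 mm. Layer 65 (z = 13): the r=9 cylinder contributes a regular 32-gon of circumradius 9 (perimeter = 2·32·9.000·sin(180°/32) = 56.46 mm); the 9.5×28.5 cube at (3, -2) contributes its full rectangle (perimeter 76.00 mm); the cylinder at (-0.5, 8): section is a regular 32-gon, circumradius r=9.5 (perimeter = 2·32·9.500·sin(180°/32) = 59.59 mm); After the difference (first − rest): starting from the r=9 cylinder, the 9.5×28.5 cube at (3, -2) partially overlaps it — only the 48.61 mm² overlap (of its 270.75 mm²) is removed, clipping the outline; the r=9.5 cylinder at (-0.5, 8) partially overlaps it — only the 94.46 mm² overlap (of its 281.71 mm²) is removed, clipping the outline — boundary = 49.16 mm. So its perimeter = 49.16 mm. Layer 3 is larger (55.45 vs 49.16 mm).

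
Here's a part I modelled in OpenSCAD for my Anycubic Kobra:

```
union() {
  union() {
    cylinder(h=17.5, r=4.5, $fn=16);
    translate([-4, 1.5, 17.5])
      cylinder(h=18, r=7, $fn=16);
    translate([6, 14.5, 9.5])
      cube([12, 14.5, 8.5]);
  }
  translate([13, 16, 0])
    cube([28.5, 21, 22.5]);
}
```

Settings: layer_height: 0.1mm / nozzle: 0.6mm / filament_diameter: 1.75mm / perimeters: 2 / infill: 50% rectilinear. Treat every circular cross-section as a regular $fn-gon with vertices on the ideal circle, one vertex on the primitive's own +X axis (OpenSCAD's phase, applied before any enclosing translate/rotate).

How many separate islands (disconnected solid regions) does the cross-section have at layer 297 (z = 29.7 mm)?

At z = 29.7 mm: the cylinder is absent (z outside [0, 17.5]); the r=7 cylinder at (-4, 1.5) gives a regular 16-gon of circumradius 7 (constant along its height); the cube at (6, 14.5) does not reach this height (z outside [9.5, 18]); Combining (union): only the r=7 cylinder at (-4, 1.5) is present, so the union is just that shape — 1 connected region; the cube at (13, 16) does not reach this height (z outside [0, 22.5]); Combining (union): only the result so far is present, so the union is just that shape — 1 connected region. Overall, the cross-section is a single solid region. Island count = 1.

1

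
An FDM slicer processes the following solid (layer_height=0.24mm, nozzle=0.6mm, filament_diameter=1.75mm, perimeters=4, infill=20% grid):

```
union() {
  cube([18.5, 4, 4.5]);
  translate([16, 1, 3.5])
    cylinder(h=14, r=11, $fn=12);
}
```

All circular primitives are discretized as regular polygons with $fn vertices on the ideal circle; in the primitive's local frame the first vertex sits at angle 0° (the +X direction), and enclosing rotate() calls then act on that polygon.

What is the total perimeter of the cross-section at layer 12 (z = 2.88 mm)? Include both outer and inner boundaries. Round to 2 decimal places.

At z = 2.88 mm: the cube (footprint 18.5×4) is included at this height (perimeter 45.00 mm); the cylinder at (16, 1) is absent (z outside [3.5, 17.5]); Merging all regions: only the 18.5×4 cube is present, so the union is just that shape — boundary = 45.00 mm. Overall, the cross-section is a single solid region. Total boundary length (outer) = 45.00 mm.

45.00 mm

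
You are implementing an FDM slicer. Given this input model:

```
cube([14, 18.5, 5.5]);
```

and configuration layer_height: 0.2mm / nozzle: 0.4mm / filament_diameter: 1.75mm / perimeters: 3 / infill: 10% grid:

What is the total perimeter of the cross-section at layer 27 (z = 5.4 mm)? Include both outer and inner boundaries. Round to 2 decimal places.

At z = 5.4 mm: the cube (footprint 14×18.5) is included at this height (perimeter 65.00 mm). Overall, the cross-section is a single solid region. Total boundary length (outer) = 65.00 mm.

65.00 mm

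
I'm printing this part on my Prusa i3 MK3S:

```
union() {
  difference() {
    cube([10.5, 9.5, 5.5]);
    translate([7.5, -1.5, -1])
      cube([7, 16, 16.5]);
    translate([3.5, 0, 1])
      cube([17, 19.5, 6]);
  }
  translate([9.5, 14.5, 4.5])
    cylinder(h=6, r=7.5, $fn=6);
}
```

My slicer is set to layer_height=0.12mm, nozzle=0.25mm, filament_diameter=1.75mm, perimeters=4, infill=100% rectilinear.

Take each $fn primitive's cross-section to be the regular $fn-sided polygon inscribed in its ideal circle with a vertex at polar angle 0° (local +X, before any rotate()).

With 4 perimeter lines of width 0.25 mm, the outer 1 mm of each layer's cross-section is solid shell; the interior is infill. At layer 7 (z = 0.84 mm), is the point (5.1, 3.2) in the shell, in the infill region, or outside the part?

infill

At z = 0.84 mm: the cube is present — its section is the full 10.5×9.5 rectangle; the cube at (7.5, -1.5) (footprint 7×16) is included at this height; the cube at (3.5, 0) is absent (z outside [1, 7]); Taking the first minus the rest: starting from the 10.5×9.5 cube, the 7×16 cube at (7.5, -1.5) partially overlaps it — only the 28.50 mm² overlap (of its 112.00 mm²) is removed, clipping the outline — 1 connected region; the cylinder at (9.5, 14.5) is absent (z outside [4.5, 10.5]); Combining (union): only the result so far is present, so the union is just that shape — 1 connected region. Overall, the cross-section is a single solid region. The nearest boundary edge runs (7.50, 9.50)→(7.50, 0.00); distance from the point to it = 2.40 mm. The point is inside the cross-section and 2.40 mm from the nearest boundary — more than the 1 mm shell width (4 × 0.25), so it's in the infill interior.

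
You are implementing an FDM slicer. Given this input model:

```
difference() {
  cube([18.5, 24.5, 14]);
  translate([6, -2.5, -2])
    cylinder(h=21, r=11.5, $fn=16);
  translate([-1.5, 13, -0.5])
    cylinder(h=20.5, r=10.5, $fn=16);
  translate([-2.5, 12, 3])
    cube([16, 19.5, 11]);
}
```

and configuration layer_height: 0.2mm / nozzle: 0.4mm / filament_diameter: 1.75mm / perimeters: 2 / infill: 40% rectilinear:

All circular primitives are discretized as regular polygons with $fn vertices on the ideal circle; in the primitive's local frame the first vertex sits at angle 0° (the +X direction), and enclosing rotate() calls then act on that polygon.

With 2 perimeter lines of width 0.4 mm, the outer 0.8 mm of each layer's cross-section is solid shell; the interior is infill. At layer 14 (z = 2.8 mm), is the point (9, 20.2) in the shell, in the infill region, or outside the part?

At z = 2.8 mm: the cube is present — its section is the full 18.5×24.5 rectangle; the cylinder at (6, -2.5): section is a regular 16-gon, circumradius r=11.5; the r=10.5 cylinder at (-1.5, 13) contributes a regular 16-gon of circumradius 10.5; the cube at (-2.5, 12) does not reach this height (z outside [3, 14]); Taking the first minus the rest: starting from the 18.5×24.5 cube, the r=11.5 cylinder at (6, -2.5) partially overlaps it — only the 122.91 mm² overlap (of its 404.88 mm²) is removed, clipping the outline; the r=10.5 cylinder at (-1.5, 13) partially overlaps it — only the 107.87 mm² overlap (of its 337.53 mm²) is removed, clipping the outline — 1 connected region. Overall, the cross-section is a single solid region. The nearest boundary edge runs (8.20, 17.02)→(5.92, 20.42); distance from the point to it = 2.43 mm. The point is inside the cross-section and 2.43 mm from the nearest boundary — more than the 0.8 mm shell width (2 × 0.4), so it's in the infill interior.

infill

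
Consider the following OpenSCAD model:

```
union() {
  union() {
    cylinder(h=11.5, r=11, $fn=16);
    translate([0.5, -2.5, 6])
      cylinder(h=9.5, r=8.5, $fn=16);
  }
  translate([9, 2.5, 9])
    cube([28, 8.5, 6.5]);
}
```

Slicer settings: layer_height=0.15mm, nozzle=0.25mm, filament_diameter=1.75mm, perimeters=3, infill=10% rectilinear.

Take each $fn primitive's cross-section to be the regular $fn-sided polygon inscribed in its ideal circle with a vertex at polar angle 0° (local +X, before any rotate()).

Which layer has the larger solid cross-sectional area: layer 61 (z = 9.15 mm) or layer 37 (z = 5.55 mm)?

layer 61 (z = 9.15 mm)

Layer 61 (z = 9.15): the cylinder: section is a regular 16-gon, circumradius r=11 (area = (16/2)·11.000²·sin(360°/16) = 370.44 mm²); the r=8.5 cylinder at (0.5, -2.5) contributes a regular 16-gon of circumradius 8.5 (area = (16/2)·8.500²·sin(360°/16) = 221.19 mm²); Merging all regions: the regions partially overlap — summed areas 591.63 mm² minus the doubly-counted overlap 220.84 mm² gives 370.78 mm² — area = 370.78 mm²; the 28×8.5 cube at (9, 2.5) contributes its full rectangle (area 238.00 mm²); Combining (union): the regions partially overlap — summed areas 608.78 mm² minus the doubly-counted overlap 3.29 mm² gives 605.49 mm² — area = 605.49 mm². So its area = 605.49 mm². Layer 37 (z = 5.55): the r=11 cylinder gives a regular 16-gon of circumradius 11 (constant along its height) (area = (16/2)·11.000²·sin(360°/16) = 370.44 mm²); the cylinder at (0.5, -2.5) is absent (z outside [6, 15.5]); Merging all regions: only the r=11 cylinder is present, so the union is just that shape — area = 370.44 mm²; the cube at (9, 2.5) is not intersected at this z (z outside [9, 15.5]); Merging all regions: only the result so far is present, so the union is just that shape — area = 370.44 mm². So its area = 370.44 mm². Layer 61 is larger (605.49 vs 370.44 mm²).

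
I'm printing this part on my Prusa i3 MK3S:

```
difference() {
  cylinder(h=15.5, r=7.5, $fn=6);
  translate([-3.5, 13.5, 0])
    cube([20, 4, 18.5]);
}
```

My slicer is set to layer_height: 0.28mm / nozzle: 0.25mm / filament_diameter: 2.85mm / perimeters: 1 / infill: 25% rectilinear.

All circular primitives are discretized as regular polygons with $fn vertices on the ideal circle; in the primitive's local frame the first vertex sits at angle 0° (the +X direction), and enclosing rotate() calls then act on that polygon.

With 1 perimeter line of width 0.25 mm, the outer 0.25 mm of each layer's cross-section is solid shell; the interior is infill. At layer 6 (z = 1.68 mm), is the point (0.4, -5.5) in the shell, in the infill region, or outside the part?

infill

At z = 1.68 mm: the cylinder: section is a regular 6-gon, circumradius r=7.5; the cube at (-3.5, 13.5) (footprint 20×4) is included at this height; Taking the first minus the rest: starting from the r=7.5 cylinder, the 20×4 cube at (-3.5, 13.5) misses the remaining region (no effect) — 1 connected region. Overall, the cross-section is a single solid region. The nearest boundary edge runs (3.75, -6.50)→(-3.75, -6.50); distance from the point to it = 1.00 mm. The point is inside the cross-section and 1.00 mm from the nearest boundary — more than the 0.25 mm shell width (1 × 0.25), so it's in the infill interior.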